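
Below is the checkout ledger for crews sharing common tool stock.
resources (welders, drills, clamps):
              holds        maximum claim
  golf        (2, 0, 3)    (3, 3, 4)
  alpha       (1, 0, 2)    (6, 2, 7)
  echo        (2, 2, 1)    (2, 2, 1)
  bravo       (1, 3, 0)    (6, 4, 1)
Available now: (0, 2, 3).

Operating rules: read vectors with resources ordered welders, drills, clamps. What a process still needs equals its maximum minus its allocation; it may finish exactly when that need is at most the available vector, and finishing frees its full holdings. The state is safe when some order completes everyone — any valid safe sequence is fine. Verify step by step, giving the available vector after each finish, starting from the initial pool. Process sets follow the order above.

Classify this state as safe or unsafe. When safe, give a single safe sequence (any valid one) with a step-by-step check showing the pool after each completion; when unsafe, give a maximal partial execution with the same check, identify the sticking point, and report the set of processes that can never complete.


UNSAFE.
Key observation: once echo, golf finish, the pool peaks at (4, 4, 7) — and every remaining process still needs more welders than that.
The run echo, golf cannot be extended any further. Step-by-step check:
  pool = (0, 2, 3)
  echo needs (0, 0, 0) <= (0, 2, 3) -> finishes; pool += (2, 2, 1) = (2, 4, 4)
  golf needs (1, 3, 1) <= (2, 4, 4) -> finishes; pool += (2, 0, 3) = (4, 4, 7)
  alpha still needs (5, 2, 5) but only (4, 4, 7) is free — short on welders
  bravo still needs (5, 1, 1) but only (4, 4, 7) is free — short on welders
Processes that can never finish: alpha and bravo.


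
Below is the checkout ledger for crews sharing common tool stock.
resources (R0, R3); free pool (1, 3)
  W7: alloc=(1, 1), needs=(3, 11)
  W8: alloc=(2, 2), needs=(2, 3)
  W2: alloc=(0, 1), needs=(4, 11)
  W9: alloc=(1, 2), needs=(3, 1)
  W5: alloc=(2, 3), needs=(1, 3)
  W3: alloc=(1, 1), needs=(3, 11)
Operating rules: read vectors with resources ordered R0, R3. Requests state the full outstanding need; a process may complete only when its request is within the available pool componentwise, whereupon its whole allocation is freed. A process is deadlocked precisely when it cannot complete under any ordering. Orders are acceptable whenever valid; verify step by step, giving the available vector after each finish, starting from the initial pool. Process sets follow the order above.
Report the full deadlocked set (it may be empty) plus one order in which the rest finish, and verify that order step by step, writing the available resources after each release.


Deadlocked: W7, W2 and W3.
Key observation: R3 is the bottleneck — with W5, W8, W9 done the pool holds (6, 10), short of every remaining need.
A valid finishing order for the others: W5, W8, W9. Walking it through:
  pool = (1, 3)
  W5 needs (1, 3) <= (1, 3) -> finishes; pool += (2, 3) = (3, 6)
  W8 needs (2, 3) <= (3, 6) -> finishes; pool += (2, 2) = (5, 8)
  W9 needs (3, 1) <= (5, 8) -> finishes; pool += (1, 2) = (6, 10)
None of the blocked processes ever fits:
  W7 still needs (3, 11) but only (6, 10) is free — short on R3
  W2 still needs (4, 11) but only (6, 10) is free — short on R3
  W3 still needs (3, 11) but only (6, 10) is free — short on R3


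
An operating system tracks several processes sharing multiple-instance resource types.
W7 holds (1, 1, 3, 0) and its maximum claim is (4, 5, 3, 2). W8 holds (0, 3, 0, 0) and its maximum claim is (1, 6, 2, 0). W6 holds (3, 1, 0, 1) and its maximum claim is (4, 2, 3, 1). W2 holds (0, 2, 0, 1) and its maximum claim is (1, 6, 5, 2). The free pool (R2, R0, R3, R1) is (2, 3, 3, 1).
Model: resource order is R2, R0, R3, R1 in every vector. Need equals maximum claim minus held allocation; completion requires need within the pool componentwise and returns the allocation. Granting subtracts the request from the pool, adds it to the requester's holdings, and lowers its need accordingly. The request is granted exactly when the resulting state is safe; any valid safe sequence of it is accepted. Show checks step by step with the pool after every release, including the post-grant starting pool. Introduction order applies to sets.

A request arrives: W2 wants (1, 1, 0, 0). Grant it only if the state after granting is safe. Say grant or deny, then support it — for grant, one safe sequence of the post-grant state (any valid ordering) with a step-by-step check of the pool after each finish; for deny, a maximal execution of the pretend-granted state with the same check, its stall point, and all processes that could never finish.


GRANT — the state after the grant stays safe, e.g. via W6, W8, W7, W2.
Key observation: the grant leaves (1, 2, 3, 1) free — enough for W6, whose release restarts the cascade.
Check on the post-grant state, step by step:
  pool = (1, 2, 3, 1)
  W6 needs (1, 1, 3, 0) <= (1, 2, 3, 1) -> finishes; pool += (3, 1, 0, 1) = (4, 3, 3, 2)
  W8 needs (1, 3, 2, 0) <= (4, 3, 3, 2) -> finishes; pool += (0, 3, 0, 0) = (4, 6, 3, 2)
  W7 needs (3, 4, 0, 2) <= (4, 6, 3, 2) -> finishes; pool += (1, 1, 3, 0) = (5, 7, 6, 2)
  W2 needs (0, 3, 5, 1) <= (5, 7, 6, 2) -> finishes; pool += (1, 3, 0, 1) = (6, 10, 6, 3)


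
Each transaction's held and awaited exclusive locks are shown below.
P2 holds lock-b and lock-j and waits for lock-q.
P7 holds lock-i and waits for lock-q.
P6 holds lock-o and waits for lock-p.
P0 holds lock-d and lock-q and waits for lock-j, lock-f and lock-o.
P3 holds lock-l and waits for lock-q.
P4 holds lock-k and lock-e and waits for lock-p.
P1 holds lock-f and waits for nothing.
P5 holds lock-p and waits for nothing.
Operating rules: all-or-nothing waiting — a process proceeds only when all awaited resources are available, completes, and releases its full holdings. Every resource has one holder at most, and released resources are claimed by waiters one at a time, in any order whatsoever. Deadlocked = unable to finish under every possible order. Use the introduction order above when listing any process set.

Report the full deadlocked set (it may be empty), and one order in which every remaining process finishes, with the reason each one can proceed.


The deadlocked set is P2, P7, P0 and P3.
Key observation: the waits loop around P2 -> P0 -> P2 with no way out; P7 and P3 wait into the deadlock from upstream.
One completion order for the rest: P5, P1, P4, P6.
Walking it through:
  P5 waits on nothing -> runs at once and releases lock-p
  P1 waits on nothing -> runs at once and releases lock-f
  P4 waits on lock-p — all released -> runs and releases lock-k and lock-e
  P6 waits on lock-p — all released -> runs and releases lock-o


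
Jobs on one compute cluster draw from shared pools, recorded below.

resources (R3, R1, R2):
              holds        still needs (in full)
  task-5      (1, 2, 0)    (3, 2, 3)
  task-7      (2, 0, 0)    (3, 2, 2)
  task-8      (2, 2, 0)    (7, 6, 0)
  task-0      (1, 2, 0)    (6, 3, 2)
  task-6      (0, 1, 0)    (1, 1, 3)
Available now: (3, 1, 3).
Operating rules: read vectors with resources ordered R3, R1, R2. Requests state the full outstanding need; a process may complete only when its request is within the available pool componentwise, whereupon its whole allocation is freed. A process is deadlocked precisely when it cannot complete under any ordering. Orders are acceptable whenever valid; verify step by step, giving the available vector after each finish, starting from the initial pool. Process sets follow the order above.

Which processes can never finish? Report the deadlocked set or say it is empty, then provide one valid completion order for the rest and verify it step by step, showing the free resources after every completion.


Nothing here is deadlocked.
Key observation: there is always a runnable process — task-6 first — so the state unwinds completely.
A valid finishing order for the others: task-6, task-5, task-7, task-0, task-8. Check, step by step:
  pool = (3, 1, 3)
  run task-6 (needs (1, 1, 3), free (3, 1, 3)); after release of (0, 1, 0) the pool is (3, 2, 3)
  run task-5 (needs (3, 2, 3), free (3, 2, 3)); after release of (1, 2, 0) the pool is (4, 4, 3)
  run task-7 (needs (3, 2, 2), free (4, 4, 3)); after release of (2, 0, 0) the pool is (6, 4, 3)
  run task-0 (needs (6, 3, 2), free (6, 4, 3)); after release of (1, 2, 0) the pool is (7, 6, 3)
  run task-8 (needs (7, 6, 0), free (7, 6, 3)); after release of (2, 2, 0) the pool is (9, 8, 3)


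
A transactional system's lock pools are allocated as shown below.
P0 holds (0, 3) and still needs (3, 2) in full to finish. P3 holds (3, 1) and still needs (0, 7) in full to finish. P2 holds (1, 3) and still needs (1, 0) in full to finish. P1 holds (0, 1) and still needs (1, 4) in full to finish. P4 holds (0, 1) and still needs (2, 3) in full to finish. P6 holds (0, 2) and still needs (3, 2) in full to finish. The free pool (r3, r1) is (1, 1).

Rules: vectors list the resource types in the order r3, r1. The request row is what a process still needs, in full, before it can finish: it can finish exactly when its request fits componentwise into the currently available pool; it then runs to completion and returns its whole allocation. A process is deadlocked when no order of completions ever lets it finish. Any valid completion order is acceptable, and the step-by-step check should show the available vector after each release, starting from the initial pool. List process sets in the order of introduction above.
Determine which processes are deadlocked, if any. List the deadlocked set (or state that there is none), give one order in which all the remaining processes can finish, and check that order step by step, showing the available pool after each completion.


The deadlocked set is P0, P3 and P6.
Key observation: after P2, P1, P4 the pool peaks at (2, 6), and each blocked process is short somewhere: P0 on r3; P3 on r1; P6 on r3.
The rest can finish in the order P2, P1, P4. Walking it through:
  pool = (1, 1)
  P2 needs (1, 0) <= (1, 1) -> finishes; pool += (1, 3) = (2, 4)
  P1 needs (1, 4) <= (2, 4) -> finishes; pool += (0, 1) = (2, 5)
  P4 needs (2, 3) <= (2, 5) -> finishes; pool += (0, 1) = (2, 6)
None of the blocked processes ever fits:
  P0 still needs (3, 2) but only (2, 6) is free — short on r3
  P3 still needs (0, 7) but only (2, 6) is free — short on r1
  P6 still needs (3, 2) but only (2, 6) is free — short on r3


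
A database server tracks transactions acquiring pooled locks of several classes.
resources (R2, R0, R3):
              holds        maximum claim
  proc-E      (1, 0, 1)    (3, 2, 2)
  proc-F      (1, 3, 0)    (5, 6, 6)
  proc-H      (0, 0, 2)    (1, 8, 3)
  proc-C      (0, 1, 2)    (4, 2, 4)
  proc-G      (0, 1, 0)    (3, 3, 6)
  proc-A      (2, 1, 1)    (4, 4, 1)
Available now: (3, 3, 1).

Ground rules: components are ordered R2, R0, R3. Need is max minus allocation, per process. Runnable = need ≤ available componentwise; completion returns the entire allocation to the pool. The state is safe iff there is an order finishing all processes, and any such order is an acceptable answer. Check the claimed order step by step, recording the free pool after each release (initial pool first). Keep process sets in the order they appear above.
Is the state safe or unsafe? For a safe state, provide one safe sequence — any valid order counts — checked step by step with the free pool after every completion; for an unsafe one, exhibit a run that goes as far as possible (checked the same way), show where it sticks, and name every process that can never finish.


UNSAFE — no complete ordering exists.
Key observation: after proc-A, proc-E, proc-C the pool peaks at (6, 5, 5), and each blocked process is short somewhere: proc-F on R3; proc-H on R0; proc-G on R3.
Going as far as possible: proc-A, proc-E, proc-C; after that, nothing fits. Verifying each step:
  pool = (3, 3, 1)
  proc-A: need (2, 3, 0) fits (3, 3, 1); releases (2, 1, 1), pool now (5, 4, 2)
  proc-E: need (2, 2, 1) fits (5, 4, 2); releases (1, 0, 1), pool now (6, 4, 3)
  proc-C: need (4, 1, 2) fits (6, 4, 3); releases (0, 1, 2), pool now (6, 5, 5)
  proc-F cannot run: need (4, 3, 6) vs free (6, 5, 5) (insufficient R3)
  proc-H cannot run: need (1, 8, 1) vs free (6, 5, 5) (insufficient R0)
  proc-G cannot run: need (3, 2, 6) vs free (6, 5, 5) (insufficient R3)
Permanently blocked: proc-F, proc-H and proc-G.


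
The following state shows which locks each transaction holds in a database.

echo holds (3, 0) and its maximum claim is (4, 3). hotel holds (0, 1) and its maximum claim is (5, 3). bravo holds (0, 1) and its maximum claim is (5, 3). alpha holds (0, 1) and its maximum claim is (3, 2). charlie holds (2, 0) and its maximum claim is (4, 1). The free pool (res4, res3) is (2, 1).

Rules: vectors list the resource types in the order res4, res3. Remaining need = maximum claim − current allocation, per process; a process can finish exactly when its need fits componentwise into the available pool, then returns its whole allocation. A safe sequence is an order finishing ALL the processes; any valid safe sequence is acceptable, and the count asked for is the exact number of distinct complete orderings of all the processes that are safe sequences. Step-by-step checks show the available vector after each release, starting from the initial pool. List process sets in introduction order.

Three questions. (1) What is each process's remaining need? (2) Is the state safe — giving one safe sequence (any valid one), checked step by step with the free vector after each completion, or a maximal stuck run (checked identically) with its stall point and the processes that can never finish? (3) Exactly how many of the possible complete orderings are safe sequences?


(1) Outstanding need per process (order res4, res3):
  echo: (1, 3)
  hotel: (5, 2)
  bravo: (5, 2)
  alpha: (3, 1)
  charlie: (2, 1)
(2) UNSAFE — no complete ordering exists.
Key observation: after charlie, alpha the pool peaks at (4, 2), and each blocked process is short somewhere: echo on res3; hotel on res4; bravo on res4.
The run charlie, alpha cannot be extended any further. Step-by-step check:
  pool = (2, 1)
  charlie needs (2, 1) <= (2, 1) -> finishes; pool += (2, 0) = (4, 1)
  alpha needs (3, 1) <= (4, 1) -> finishes; pool += (0, 1) = (4, 2)
  echo cannot run: need (1, 3) vs free (4, 2) (insufficient res3)
  hotel cannot run: need (5, 2) vs free (4, 2) (insufficient res4)
  bravo cannot run: need (5, 2) vs free (4, 2) (insufficient res4)
Never able to finish: echo, hotel and bravo.
(3) Precisely 0 of the possible complete orderings are safe sequences.


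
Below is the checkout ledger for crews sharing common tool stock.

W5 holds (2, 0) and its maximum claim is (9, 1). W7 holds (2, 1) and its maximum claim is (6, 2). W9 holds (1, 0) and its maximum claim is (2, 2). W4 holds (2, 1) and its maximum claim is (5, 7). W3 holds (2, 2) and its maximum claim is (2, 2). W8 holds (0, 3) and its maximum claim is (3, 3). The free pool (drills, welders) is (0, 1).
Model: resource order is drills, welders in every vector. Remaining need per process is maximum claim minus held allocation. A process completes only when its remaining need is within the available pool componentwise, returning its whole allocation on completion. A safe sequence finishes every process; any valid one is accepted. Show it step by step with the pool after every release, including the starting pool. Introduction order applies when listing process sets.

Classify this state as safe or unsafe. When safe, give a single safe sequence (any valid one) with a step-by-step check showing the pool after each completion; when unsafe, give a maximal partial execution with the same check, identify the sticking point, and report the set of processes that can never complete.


SAFE, for example via the order W3, W9, W8, W4, W7, W5.
Key observation: the order's first zero-slack moment is W8 ((3, 0) needed, (3, 3) free — a requested resource with nothing to spare).
Verifying each step:
  pool = (0, 1)
  run W3 (needs (0, 0), free (0, 1)); after release of (2, 2) the pool is (2, 3)
  run W9 (needs (1, 2), free (2, 3)); after release of (1, 0) the pool is (3, 3)
  run W8 (needs (3, 0), free (3, 3)); after release of (0, 3) the pool is (3, 6)
  run W4 (needs (3, 6), free (3, 6)); after release of (2, 1) the pool is (5, 7)
  run W7 (needs (4, 1), free (5, 7)); after release of (2, 1) the pool is (7, 8)
  run W5 (needs (7, 1), free (7, 8)); after release of (2, 0) the pool is (9, 8)


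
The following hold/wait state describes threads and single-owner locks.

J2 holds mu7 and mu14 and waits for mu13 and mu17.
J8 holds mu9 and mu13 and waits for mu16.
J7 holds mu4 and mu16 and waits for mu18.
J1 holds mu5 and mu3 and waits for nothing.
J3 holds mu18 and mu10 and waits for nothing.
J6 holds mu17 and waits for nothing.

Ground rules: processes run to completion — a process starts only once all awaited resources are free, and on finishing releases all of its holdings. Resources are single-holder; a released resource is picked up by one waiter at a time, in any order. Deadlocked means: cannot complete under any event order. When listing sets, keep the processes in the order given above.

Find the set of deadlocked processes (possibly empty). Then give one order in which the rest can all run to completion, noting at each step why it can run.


Nothing here is deadlocked.
Key observation: there is no circular wait here — follow any chain and it reaches a process that is free to run now.
The rest can finish in the order J6, J1, J3, J7, J8, J2.
Check, step by step:
  J6: no waits; runs immediately, freeing mu17
  J1: no waits; runs immediately, freeing mu5 and mu3
  J3: no waits; runs immediately, freeing mu18 and mu10
  J7 waits on mu18 — all released -> runs and releases mu4 and mu16
  J8 waits on mu16 — all released -> runs and releases mu9 and mu13
  J2 waits on mu13 and mu17 — all released -> runs and releases mu7 and mu14


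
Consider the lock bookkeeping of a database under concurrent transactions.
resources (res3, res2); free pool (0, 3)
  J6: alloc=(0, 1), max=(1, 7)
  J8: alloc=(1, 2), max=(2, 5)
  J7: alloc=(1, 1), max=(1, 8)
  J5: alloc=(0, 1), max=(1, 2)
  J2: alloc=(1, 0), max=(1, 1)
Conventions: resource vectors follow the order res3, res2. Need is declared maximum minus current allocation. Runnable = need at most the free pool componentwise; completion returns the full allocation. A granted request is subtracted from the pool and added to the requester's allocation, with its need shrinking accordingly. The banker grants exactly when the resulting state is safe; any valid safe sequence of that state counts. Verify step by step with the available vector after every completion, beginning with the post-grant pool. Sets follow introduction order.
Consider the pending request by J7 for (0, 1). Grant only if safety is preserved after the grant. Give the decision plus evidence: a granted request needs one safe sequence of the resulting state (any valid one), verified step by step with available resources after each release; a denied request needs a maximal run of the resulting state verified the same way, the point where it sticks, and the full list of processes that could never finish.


DENY. Granting would leave the state unsafe.
Key observation: even finishing J2, J5, J8 leaves just (2, 5) free — too little res2 for any of the remaining processes.
After a pretend grant, a maximal execution: J2, J5, J8 — then nothing else fits. Verifying each step:
  pool = (0, 2)
  run J2 (needs (0, 1), free (0, 2)); after release of (1, 0) the pool is (1, 2)
  run J5 (needs (1, 1), free (1, 2)); after release of (0, 1) the pool is (1, 3)
  run J8 (needs (1, 3), free (1, 3)); after release of (1, 2) the pool is (2, 5)
  blocked: J6 wants (1, 6), pool (2, 5) — not enough res2
  blocked: J7 wants (0, 6), pool (2, 5) — not enough res2
Had the request been granted, J6 and J7 could never finish.


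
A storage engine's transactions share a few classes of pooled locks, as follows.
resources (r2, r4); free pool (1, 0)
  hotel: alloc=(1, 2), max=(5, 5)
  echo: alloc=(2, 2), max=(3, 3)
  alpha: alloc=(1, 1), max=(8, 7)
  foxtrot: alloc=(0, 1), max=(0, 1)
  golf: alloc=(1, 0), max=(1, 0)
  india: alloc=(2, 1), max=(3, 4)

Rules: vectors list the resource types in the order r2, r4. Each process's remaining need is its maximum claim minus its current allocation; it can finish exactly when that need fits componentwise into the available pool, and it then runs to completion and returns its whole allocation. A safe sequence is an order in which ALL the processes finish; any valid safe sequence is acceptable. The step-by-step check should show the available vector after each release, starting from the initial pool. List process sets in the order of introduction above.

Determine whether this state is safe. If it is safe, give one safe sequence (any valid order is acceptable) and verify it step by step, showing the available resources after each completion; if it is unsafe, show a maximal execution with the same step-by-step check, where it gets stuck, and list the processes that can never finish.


SAFE — a valid safe sequence is foxtrot, echo, india, golf, hotel, alpha.
Key observation: reading the order forward, echo is the first process whose need (1, 1) meets the free pool (1, 1) exactly on a resource it requests.
Check, step by step:
  pool = (1, 0)
  foxtrot: need (0, 0) fits (1, 0); releases (0, 1), pool now (1, 1)
  echo: need (1, 1) fits (1, 1); releases (2, 2), pool now (3, 3)
  india: need (1, 3) fits (3, 3); releases (2, 1), pool now (5, 4)
  golf: need (0, 0) fits (5, 4); releases (1, 0), pool now (6, 4)
  hotel: need (4, 3) fits (6, 4); releases (1, 2), pool now (7, 6)
  alpha: need (7, 6) fits (7, 6); releases (1, 1), pool now (8, 7)


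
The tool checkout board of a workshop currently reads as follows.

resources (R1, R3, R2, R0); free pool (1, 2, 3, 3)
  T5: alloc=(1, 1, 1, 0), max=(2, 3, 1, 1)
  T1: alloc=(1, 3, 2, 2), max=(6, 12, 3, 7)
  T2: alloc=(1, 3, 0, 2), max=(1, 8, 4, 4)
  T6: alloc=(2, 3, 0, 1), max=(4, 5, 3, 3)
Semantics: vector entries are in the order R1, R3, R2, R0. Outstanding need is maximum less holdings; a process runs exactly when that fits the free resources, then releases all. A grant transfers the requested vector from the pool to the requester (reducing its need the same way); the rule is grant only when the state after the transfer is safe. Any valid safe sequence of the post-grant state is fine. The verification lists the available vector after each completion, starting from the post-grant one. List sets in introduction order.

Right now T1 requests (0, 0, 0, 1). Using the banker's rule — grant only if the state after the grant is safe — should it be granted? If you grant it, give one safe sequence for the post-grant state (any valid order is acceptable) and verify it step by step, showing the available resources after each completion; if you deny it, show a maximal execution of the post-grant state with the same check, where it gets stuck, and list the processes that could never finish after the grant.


GRANT. The post-grant state is safe; one safe sequence: T5, T6, T2, T1.
Key observation: after the grant the pool drops to (1, 2, 3, 2), which still lets T5 finish first and unwind the rest.
Check on the post-grant state, step by step:
  pool = (1, 2, 3, 2)
  run T5 (needs (1, 2, 0, 1), free (1, 2, 3, 2)); after release of (1, 1, 1, 0) the pool is (2, 3, 4, 2)
  run T6 (needs (2, 2, 3, 2), free (2, 3, 4, 2)); after release of (2, 3, 0, 1) the pool is (4, 6, 4, 3)
  run T2 (needs (0, 5, 4, 2), free (4, 6, 4, 3)); after release of (1, 3, 0, 2) the pool is (5, 9, 4, 5)
  run T1 (needs (5, 9, 1, 4), free (5, 9, 4, 5)); after release of (1, 3, 2, 3) the pool is (6, 12, 6, 8)


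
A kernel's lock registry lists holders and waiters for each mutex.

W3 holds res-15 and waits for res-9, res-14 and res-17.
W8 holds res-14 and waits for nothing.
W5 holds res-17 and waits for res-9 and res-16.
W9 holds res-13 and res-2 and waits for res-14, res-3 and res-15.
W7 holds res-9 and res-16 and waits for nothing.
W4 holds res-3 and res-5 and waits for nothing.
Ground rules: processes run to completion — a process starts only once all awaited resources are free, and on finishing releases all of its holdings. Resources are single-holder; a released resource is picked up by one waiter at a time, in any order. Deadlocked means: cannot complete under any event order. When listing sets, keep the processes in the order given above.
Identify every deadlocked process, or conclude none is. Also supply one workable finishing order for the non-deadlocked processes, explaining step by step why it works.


No process is deadlocked.
Key observation: the wait graph is acyclic; completion cascades from the unblocked processes through everyone else.
One completion order for the rest: W7, W5, W4, W8, W3, W9.
Walking it through:
  W7 waits on nothing -> runs at once and releases res-9 and res-16
  W5 waits on res-9 and res-16 — all released -> runs and releases res-17
  W4 waits on nothing -> runs at once and releases res-3 and res-5
  W8 waits on nothing -> runs at once and releases res-14
  W3 waits on res-9, res-14 and res-17 — all released -> runs and releases res-15
  W9 waits on res-14, res-3 and res-15 — all released -> runs and releases res-13 and res-2


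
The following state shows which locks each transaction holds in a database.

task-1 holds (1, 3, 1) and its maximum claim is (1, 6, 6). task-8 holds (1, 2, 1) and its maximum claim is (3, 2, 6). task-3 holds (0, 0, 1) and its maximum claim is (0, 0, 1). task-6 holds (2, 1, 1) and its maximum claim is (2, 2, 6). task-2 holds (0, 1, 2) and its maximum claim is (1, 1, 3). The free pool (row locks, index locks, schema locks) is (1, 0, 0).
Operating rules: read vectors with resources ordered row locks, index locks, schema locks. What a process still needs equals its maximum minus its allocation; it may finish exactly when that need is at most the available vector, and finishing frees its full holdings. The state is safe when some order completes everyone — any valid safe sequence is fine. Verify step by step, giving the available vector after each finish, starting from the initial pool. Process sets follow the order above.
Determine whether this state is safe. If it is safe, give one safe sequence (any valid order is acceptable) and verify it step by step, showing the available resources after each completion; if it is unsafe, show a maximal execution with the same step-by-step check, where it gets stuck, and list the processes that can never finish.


UNSAFE — no complete ordering exists.
Key observation: no order helps: past task-3, task-2, the free pool tops out at (1, 1, 3), below what each blocked process needs in schema locks.
The run task-3, task-2 cannot be extended any further. Walking it through:
  pool = (1, 0, 0)
  run task-3 (needs (0, 0, 0), free (1, 0, 0)); after release of (0, 0, 1) the pool is (1, 0, 1)
  run task-2 (needs (1, 0, 1), free (1, 0, 1)); after release of (0, 1, 2) the pool is (1, 1, 3)
  task-1 cannot run: need (0, 3, 5) vs free (1, 1, 3) (insufficient index locks and schema locks)
  task-8 cannot run: need (2, 0, 5) vs free (1, 1, 3) (insufficient row locks and schema locks)
  task-6 cannot run: need (0, 1, 5) vs free (1, 1, 3) (insufficient schema locks)
Permanently blocked: task-1, task-8 and task-6.


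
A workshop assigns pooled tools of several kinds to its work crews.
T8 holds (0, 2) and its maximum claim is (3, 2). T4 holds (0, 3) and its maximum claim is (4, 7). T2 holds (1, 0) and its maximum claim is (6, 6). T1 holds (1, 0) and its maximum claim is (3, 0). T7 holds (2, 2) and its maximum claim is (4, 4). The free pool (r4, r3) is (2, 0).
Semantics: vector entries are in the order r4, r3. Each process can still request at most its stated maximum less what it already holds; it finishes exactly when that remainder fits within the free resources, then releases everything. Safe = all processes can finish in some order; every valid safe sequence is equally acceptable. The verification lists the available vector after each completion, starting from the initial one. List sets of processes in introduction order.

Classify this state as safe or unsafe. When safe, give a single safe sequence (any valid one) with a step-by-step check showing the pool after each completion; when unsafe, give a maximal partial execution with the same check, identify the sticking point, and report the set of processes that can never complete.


SAFE — a valid safe sequence is T1, T8, T7, T4, T2.
Key observation: the first exact fit in this order is T1 — it needs (2, 0) with (2, 0) free, meeting a requested resource to the last unit.
Step-by-step check:
  pool = (2, 0)
  T1 needs (2, 0) <= (2, 0) -> finishes; pool += (1, 0) = (3, 0)
  T8 needs (3, 0) <= (3, 0) -> finishes; pool += (0, 2) = (3, 2)
  T7 needs (2, 2) <= (3, 2) -> finishes; pool += (2, 2) = (5, 4)
  T4 needs (4, 4) <= (5, 4) -> finishes; pool += (0, 3) = (5, 7)
  T2 needs (5, 6) <= (5, 7) -> finishes; pool += (1, 0) = (6, 7)


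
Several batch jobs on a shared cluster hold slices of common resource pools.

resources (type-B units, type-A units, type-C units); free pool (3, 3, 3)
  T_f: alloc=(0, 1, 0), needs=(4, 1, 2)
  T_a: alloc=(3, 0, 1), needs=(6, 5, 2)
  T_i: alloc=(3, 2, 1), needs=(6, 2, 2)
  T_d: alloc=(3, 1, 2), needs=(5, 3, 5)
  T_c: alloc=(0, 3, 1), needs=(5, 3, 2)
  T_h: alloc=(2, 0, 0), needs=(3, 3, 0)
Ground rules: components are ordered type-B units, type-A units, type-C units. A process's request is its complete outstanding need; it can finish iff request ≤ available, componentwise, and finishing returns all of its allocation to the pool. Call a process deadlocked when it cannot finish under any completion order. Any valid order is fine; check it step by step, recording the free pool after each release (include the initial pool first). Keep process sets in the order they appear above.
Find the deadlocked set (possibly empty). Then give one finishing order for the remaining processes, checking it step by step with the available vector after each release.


The deadlocked set is T_a, T_i and T_d.
Key observation: after T_h, T_c, T_f the pool peaks at (5, 7, 4), and each blocked process is short somewhere: T_a on type-B units; T_i on type-B units; T_d on type-C units.
The rest can finish in the order T_h, T_c, T_f. Verifying each step:
  pool = (3, 3, 3)
  T_h needs (3, 3, 0) <= (3, 3, 3) -> finishes; pool += (2, 0, 0) = (5, 3, 3)
  T_c needs (5, 3, 2) <= (5, 3, 3) -> finishes; pool += (0, 3, 1) = (5, 6, 4)
  T_f needs (4, 1, 2) <= (5, 6, 4) -> finishes; pool += (0, 1, 0) = (5, 7, 4)
The blocked processes can never fit:
  T_a cannot run: need (6, 5, 2) vs free (5, 7, 4) (insufficient type-B units)
  T_i cannot run: need (6, 2, 2) vs free (5, 7, 4) (insufficient type-B units)
  T_d cannot run: need (5, 3, 5) vs free (5, 7, 4) (insufficient type-C units)


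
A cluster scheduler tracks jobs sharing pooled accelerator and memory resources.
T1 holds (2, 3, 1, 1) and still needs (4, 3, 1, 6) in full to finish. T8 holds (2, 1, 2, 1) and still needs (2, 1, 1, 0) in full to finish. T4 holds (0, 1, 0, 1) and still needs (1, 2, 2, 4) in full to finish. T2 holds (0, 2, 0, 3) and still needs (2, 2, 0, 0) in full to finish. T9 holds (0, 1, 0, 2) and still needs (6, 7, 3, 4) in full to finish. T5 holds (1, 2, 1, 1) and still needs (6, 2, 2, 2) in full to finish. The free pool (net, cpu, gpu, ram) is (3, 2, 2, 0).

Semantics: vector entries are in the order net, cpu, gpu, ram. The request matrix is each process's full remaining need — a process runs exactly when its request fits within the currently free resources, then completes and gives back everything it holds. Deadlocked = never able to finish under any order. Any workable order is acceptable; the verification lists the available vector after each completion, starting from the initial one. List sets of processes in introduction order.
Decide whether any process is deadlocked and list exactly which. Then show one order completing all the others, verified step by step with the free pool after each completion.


Deadlocked set: T1, T9 and T5.
Key observation: after T2, T8, T4 the pool peaks at (5, 6, 4, 5), and each blocked process is short somewhere: T1 on ram; T9 on net, cpu; T5 on net.
A valid finishing order for the others: T2, T8, T4. Walking it through:
  pool = (3, 2, 2, 0)
  run T2 (needs (2, 2, 0, 0), free (3, 2, 2, 0)); after release of (0, 2, 0, 3) the pool is (3, 4, 2, 3)
  run T8 (needs (2, 1, 1, 0), free (3, 4, 2, 3)); after release of (2, 1, 2, 1) the pool is (5, 5, 4, 4)
  run T4 (needs (1, 2, 2, 4), free (5, 5, 4, 4)); after release of (0, 1, 0, 1) the pool is (5, 6, 4, 5)
None of the blocked processes ever fits:
  blocked: T1 wants (4, 3, 1, 6), pool (5, 6, 4, 5) — not enough ram
  blocked: T9 wants (6, 7, 3, 4), pool (5, 6, 4, 5) — not enough net and cpu
  blocked: T5 wants (6, 2, 2, 2), pool (5, 6, 4, 5) — not enough net


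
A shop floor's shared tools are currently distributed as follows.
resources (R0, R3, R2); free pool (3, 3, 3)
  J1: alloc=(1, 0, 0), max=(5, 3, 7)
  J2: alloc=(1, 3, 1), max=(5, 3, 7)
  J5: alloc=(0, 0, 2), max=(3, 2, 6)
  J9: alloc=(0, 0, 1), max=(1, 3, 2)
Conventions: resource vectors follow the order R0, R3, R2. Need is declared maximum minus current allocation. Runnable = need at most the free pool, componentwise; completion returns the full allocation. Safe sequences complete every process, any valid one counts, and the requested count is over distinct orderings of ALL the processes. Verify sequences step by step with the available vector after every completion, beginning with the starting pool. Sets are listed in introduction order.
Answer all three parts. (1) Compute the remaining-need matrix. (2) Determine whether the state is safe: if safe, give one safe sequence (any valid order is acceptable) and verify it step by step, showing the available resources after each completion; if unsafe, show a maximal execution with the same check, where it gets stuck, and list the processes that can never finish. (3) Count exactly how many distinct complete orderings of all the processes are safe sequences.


(1) Remaining need (order R0, R3, R2):
  J1: (4, 3, 7)
  J2: (4, 0, 6)
  J5: (3, 2, 4)
  J9: (1, 3, 1)
(2) UNSAFE — no complete ordering exists.
Key observation: once J9, J5 finish, the pool peaks at (3, 3, 6) — and every remaining process still needs more R0 than that.
Going as far as possible: J9, J5; after that, nothing fits. Verifying each step:
  pool = (3, 3, 3)
  J9 needs (1, 3, 1) <= (3, 3, 3) -> finishes; pool += (0, 0, 1) = (3, 3, 4)
  J5 needs (3, 2, 4) <= (3, 3, 4) -> finishes; pool += (0, 0, 2) = (3, 3, 6)
  J1 still needs (4, 3, 7) but only (3, 3, 6) is free — short on R0 and R2
  J2 still needs (4, 0, 6) but only (3, 3, 6) is free — short on R0
Processes that can never finish: J1 and J2.
(3) The exact count: 0 of the possible complete orderings are safe sequences.


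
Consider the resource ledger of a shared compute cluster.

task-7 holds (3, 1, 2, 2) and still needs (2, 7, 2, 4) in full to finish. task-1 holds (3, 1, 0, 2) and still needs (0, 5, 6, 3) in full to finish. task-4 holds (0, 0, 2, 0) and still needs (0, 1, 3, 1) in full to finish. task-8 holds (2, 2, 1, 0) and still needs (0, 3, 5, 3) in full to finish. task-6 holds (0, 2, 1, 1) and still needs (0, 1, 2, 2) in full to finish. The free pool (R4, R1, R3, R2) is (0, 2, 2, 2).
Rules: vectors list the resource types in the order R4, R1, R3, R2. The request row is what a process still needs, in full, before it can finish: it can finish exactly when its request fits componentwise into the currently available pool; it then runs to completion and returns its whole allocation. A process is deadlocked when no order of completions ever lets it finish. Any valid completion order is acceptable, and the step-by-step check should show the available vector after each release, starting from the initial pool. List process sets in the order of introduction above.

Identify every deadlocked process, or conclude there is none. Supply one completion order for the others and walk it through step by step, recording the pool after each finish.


Nothing here is deadlocked.
Key observation: task-6 can run right away; the returned allocation unlocks the remaining processes in turn.
The rest can finish in the order task-6, task-4, task-8, task-1, task-7. Verifying each step:
  pool = (0, 2, 2, 2)
  task-6 needs (0, 1, 2, 2) <= (0, 2, 2, 2) -> finishes; pool += (0, 2, 1, 1) = (0, 4, 3, 3)
  task-4 needs (0, 1, 3, 1) <= (0, 4, 3, 3) -> finishes; pool += (0, 0, 2, 0) = (0, 4, 5, 3)
  task-8 needs (0, 3, 5, 3) <= (0, 4, 5, 3) -> finishes; pool += (2, 2, 1, 0) = (2, 6, 6, 3)
  task-1 needs (0, 5, 6, 3) <= (2, 6, 6, 3) -> finishes; pool += (3, 1, 0, 2) = (5, 7, 6, 5)
  task-7 needs (2, 7, 2, 4) <= (5, 7, 6, 5) -> finishes; pool += (3, 1, 2, 2) = (8, 8, 8, 7)


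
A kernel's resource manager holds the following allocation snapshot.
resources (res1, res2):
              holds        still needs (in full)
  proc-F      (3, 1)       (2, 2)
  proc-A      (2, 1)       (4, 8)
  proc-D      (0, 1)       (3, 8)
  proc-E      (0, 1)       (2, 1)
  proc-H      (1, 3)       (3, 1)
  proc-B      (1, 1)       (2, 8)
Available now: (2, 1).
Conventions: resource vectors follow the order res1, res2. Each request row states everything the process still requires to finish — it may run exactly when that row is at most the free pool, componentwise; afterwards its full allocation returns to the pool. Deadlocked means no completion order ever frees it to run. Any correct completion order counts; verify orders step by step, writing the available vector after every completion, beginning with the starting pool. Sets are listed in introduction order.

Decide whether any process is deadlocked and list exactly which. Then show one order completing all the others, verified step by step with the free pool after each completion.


Deadlocked: proc-A, proc-D and proc-B.
Key observation: the wall is res2: completing proc-E, proc-F, proc-H brings the pool only to (6, 6), and all the rest need more.
One completion order for the rest: proc-E, proc-F, proc-H. Walking it through:
  pool = (2, 1)
  proc-E: need (2, 1) fits (2, 1); releases (0, 1), pool now (2, 2)
  proc-F: need (2, 2) fits (2, 2); releases (3, 1), pool now (5, 3)
  proc-H: need (3, 1) fits (5, 3); releases (1, 3), pool now (6, 6)
The blocked processes can never fit:
  proc-A cannot run: need (4, 8) vs free (6, 6) (insufficient res2)
  proc-D cannot run: need (3, 8) vs free (6, 6) (insufficient res2)
  proc-B cannot run: need (2, 8) vs free (6, 6) (insufficient res2)


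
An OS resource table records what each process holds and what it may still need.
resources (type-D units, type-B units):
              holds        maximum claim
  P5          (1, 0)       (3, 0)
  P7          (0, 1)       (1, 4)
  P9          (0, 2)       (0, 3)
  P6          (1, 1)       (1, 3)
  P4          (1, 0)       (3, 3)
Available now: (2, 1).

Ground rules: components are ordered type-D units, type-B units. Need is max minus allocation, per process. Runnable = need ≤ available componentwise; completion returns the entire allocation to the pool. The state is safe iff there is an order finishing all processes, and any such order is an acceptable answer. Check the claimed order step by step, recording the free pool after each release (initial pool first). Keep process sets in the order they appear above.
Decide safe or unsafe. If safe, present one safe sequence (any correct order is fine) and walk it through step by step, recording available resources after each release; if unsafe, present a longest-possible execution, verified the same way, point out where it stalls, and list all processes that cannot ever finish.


SAFE. One safe sequence: P9, P7, P6, P4, P5.
Key observation: P9 is the earliest step where a requested resource binds exactly: need (0, 1), pool (2, 1) at its turn.
Check, step by step:
  pool = (2, 1)
  run P9 (needs (0, 1), free (2, 1)); after release of (0, 2) the pool is (2, 3)
  run P7 (needs (1, 3), free (2, 3)); after release of (0, 1) the pool is (2, 4)
  run P6 (needs (0, 2), free (2, 4)); after release of (1, 1) the pool is (3, 5)
  run P4 (needs (2, 3), free (3, 5)); after release of (1, 0) the pool is (4, 5)
  run P5 (needs (2, 0), free (4, 5)); after release of (1, 0) the pool is (5, 5)
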